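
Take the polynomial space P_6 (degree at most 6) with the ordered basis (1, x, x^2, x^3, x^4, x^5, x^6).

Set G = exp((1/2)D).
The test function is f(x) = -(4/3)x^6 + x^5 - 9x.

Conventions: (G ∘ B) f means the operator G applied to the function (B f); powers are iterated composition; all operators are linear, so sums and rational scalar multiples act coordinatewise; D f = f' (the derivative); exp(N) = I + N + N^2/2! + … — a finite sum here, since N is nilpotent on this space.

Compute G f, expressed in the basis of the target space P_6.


order-1 term: -4x^5 + (5/2)x^4 - 9/2
order-2 term: -5x^4 + (5/2)x^3
order-3 term: -(10/3)x^3 + (5/4)x^2
order-4 term: -(5/4)x^2 + (5/16)x
order-5 term: -(1/4)x + 1/32
order-6 term: -1/48
the series for exp((1/2)D) f terminates at order 6
exp((1/2)D) f = -(4/3)x^6 - 3x^5 - (5/2)x^4 - (5/6)x^3 - (143/16)x - 431/96

the result is g(x) = -(4/3)x^6 - 3x^5 - (5/2)x^4 - (5/6)x^3 - (143/16)x - 431/96


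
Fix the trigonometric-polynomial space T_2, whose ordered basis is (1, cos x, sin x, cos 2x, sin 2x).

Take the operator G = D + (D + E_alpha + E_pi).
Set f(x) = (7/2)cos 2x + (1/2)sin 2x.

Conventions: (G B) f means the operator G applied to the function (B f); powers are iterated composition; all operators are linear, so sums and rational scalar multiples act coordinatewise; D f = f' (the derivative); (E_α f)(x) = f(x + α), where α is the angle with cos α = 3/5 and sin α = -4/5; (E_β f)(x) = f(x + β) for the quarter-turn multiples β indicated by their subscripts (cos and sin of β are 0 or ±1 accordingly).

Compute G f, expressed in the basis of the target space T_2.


D f = cos 2x - 7sin 2x
D f = cos 2x - 7sin 2x
E_alpha f = -(73/50)cos 2x + (161/50)sin 2x
E_pi f = (7/2)cos 2x + (1/2)sin 2x
(D + E_alpha + E_pi) f = (76/25)cos 2x - (82/25)sin 2x
(D + (D + E_alpha + E_pi)) f = (101/25)cos 2x - (257/25)sin 2x

the image equals g(x) = (101/25)cos 2x - (257/25)sin 2x


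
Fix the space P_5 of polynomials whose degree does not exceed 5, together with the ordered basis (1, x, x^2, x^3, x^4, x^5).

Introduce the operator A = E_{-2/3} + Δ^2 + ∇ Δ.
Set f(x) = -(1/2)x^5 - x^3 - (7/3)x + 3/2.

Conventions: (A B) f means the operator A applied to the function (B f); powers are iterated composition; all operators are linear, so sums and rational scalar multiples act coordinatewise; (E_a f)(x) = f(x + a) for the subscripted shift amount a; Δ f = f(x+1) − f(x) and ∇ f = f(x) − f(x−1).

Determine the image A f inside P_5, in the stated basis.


E_{-2/3} f = -(1/2)x^5 + (5/3)x^4 - (29/9)x^3 + (94/27)x^2 - (337/81)x + 1661/486
Δ f = -(5/2)x^4 - 5x^3 - 8x^2 - (11/2)x - 23/6
Δ Δ f = -10x^3 - 30x^2 - 41x - 21
Δ f = -(5/2)x^4 - 5x^3 - 8x^2 - (11/2)x - 23/6
∇ Δ f = -10x^3 - 11x
(E_{-2/3} + Δ^2 + ∇ Δ) f = -(1/2)x^5 + (5/3)x^4 - (209/9)x^3 - (716/27)x^2 - (4549/81)x - 8545/486

g(x) = -(1/2)x^5 + (5/3)x^4 - (209/9)x^3 - (716/27)x^2 - (4549/81)x - 8545/486


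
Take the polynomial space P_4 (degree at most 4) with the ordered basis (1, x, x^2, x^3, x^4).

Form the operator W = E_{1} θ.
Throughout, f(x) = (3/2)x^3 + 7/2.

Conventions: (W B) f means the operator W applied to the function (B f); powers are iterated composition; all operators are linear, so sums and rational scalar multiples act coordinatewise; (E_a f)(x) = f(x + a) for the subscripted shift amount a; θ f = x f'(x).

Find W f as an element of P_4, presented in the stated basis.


θ f = (9/2)x^3
E_{1} θ f = (9/2)x^3 + (27/2)x^2 + (27/2)x + 9/2

g(x) = (9/2)x^3 + (27/2)x^2 + (27/2)x + 9/2


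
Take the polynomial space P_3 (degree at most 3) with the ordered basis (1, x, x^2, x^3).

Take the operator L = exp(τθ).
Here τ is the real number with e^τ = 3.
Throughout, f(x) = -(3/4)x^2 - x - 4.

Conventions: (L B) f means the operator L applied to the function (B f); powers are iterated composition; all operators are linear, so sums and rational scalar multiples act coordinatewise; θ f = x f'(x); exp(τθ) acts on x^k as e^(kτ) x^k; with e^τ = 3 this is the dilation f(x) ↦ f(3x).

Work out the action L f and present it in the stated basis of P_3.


g(x) = -(27/4)x^2 - 3x - 4

exp(τθ) x^k = e^(kτ) x^k; with e^τ = 3 this sends x^k to 3^k x^k
x ↦ 3 x
x^2 ↦ 9 x^2
applying this coordinatewise to f: exp(τθ) f = -(27/4)x^2 - 3x - 4


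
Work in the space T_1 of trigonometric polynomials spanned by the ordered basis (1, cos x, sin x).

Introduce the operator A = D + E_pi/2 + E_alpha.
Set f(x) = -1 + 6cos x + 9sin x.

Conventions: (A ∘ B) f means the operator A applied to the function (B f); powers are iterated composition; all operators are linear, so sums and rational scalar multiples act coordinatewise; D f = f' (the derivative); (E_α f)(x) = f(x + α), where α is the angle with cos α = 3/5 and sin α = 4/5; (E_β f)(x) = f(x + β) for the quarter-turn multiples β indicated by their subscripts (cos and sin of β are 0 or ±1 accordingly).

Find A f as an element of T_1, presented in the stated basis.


the image equals g(x) = -2 + (144/5)cos x - (57/5)sin x

D f = 9cos x - 6sin x
E_pi/2 f = -1 + 9cos x - 6sin x
E_alpha f = -1 + (54/5)cos x + (3/5)sin x
(D + E_pi/2 + E_alpha) f = -2 + (144/5)cos x - (57/5)sin x


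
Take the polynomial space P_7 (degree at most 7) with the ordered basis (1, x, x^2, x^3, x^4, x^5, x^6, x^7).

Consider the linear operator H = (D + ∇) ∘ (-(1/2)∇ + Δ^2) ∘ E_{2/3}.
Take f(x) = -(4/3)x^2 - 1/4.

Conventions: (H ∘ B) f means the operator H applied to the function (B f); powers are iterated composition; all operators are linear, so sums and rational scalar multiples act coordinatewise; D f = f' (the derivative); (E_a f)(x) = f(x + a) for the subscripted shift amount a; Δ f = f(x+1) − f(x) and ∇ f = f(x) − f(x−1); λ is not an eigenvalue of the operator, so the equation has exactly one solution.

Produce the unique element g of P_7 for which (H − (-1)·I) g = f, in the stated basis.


the image equals g(x) = -(4/3)x^2 - 35/12

write g with unknown coordinates in the stated basis and equate coefficients in (H − (-1)·I) g = f
solving from the highest basis element down gives g = -(4/3)x^2 - 35/12
check: H g = 8/3
so H g − (-1)·g = -(4/3)x^2 - 1/4 = f ✓


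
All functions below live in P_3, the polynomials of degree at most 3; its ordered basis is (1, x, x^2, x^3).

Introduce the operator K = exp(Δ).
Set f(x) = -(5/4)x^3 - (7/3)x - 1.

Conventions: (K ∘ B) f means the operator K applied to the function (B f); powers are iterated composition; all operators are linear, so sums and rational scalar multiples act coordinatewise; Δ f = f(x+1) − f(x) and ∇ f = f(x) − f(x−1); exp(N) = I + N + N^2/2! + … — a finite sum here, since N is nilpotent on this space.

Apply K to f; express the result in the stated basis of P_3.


the result is g(x) = -(5/4)x^3 - (15/4)x^2 - (59/6)x - 115/12

order-1 term: -(15/4)x^2 - (15/4)x - 43/12
order-2 term: -(15/4)x - 15/4
order-3 term: -5/4
the series for exp(Δ) f terminates at order 3
exp(Δ) f = -(5/4)x^3 - (15/4)x^2 - (59/6)x - 115/12


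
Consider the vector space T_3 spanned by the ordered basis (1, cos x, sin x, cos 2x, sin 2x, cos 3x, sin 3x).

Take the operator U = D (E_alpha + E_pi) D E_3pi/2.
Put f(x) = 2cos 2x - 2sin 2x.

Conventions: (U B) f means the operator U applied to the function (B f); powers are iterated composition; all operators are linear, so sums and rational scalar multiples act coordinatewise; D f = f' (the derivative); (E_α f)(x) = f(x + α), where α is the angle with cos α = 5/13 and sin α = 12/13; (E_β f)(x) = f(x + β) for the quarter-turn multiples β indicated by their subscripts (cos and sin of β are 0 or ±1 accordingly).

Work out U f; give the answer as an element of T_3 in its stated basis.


E_3pi/2 f = -2cos 2x + 2sin 2x
D E_3pi/2 f = 4cos 2x + 4sin 2x
E_alpha D E_3pi/2 f = (4/169)cos 2x - (956/169)sin 2x
E_pi D E_3pi/2 f = 4cos 2x + 4sin 2x
(E_alpha + E_pi) D E_3pi/2 f = (680/169)cos 2x - (280/169)sin 2x
D (E_alpha + E_pi) D E_3pi/2 f = -(560/169)cos 2x - (1360/169)sin 2x

the result is g(x) = -(560/169)cos 2x - (1360/169)sin 2x


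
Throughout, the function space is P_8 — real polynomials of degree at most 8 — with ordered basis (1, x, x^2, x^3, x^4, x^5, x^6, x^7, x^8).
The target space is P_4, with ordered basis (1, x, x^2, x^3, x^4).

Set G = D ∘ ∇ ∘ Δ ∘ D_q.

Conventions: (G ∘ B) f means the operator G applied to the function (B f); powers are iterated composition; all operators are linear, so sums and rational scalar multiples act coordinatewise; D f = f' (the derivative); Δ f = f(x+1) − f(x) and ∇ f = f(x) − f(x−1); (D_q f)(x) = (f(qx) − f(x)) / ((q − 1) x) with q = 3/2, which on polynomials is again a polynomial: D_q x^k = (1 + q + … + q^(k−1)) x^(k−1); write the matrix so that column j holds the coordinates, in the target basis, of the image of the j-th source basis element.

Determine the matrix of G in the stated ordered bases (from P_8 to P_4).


image of 1: 0
image of x: 0
image of x^2: 0
image of x^3: 0
image of x^4: 195/4
image of x^5: (633/2)x
image of x^6: (9975/8)x^2 + 3325/16
image of x^7: (30885/8)x^3 + (30885/16)x
image of x^8: (662025/64)x^4 + (662025/64)x^2 + 44135/64
each image's coordinates form column j of the matrix

the matrix is [[0, 0, 0, 0, 195/4, 0, 3325/16, 0, 44135/64]; [0, 0, 0, 0, 0, 633/2, 0, 30885/16, 0]; [0, 0, 0, 0, 0, 0, 9975/8, 0, 662025/64]; [0, 0, 0, 0, 0, 0, 0, 30885/8, 0]; [0, 0, 0, 0, 0, 0, 0, 0, 662025/64]] (rows listed top to bottom)


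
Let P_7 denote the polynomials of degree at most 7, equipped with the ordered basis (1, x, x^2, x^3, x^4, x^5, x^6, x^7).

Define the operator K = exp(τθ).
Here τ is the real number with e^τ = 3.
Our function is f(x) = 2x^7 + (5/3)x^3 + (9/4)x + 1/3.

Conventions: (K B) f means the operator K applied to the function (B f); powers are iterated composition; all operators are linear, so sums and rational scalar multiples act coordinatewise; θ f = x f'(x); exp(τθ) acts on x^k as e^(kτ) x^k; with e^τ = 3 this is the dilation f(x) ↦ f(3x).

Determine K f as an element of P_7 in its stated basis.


the result is g(x) = 4374x^7 + 45x^3 + (27/4)x + 1/3

exp(τθ) x^k = e^(kτ) x^k; with e^τ = 3 this sends x^k to 3^k x^k
x ↦ 3 x
x^3 ↦ 27 x^3
x^7 ↦ 2187 x^7
applying this coordinatewise to f: exp(τθ) f = 4374x^7 + 45x^3 + (27/4)x + 1/3


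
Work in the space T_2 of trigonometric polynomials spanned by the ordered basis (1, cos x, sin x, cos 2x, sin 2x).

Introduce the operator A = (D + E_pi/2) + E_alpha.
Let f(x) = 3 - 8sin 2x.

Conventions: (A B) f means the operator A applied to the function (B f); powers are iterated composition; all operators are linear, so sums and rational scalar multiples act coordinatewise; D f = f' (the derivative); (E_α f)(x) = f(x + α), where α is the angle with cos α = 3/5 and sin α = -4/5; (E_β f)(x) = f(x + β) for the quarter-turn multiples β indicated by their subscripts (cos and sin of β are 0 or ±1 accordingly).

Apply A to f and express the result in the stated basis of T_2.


the image equals g(x) = 6 - (208/25)cos 2x + (256/25)sin 2x

D f = -16cos 2x
E_pi/2 f = 3 + 8sin 2x
(D + E_pi/2) f = 3 - 16cos 2x + 8sin 2x
E_alpha f = 3 + (192/25)cos 2x + (56/25)sin 2x
((D + E_pi/2) + E_alpha) f = 6 - (208/25)cos 2x + (256/25)sin 2x


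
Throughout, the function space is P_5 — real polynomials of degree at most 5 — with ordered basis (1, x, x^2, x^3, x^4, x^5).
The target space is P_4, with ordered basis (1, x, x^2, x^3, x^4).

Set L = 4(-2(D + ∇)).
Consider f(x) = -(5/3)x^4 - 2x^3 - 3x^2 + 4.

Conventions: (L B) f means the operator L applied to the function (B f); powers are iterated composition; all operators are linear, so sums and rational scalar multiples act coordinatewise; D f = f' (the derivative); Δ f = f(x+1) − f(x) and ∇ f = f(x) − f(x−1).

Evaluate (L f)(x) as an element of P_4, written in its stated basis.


the result is g(x) = (320/3)x^3 + 16x^2 + (304/3)x - 64/3

D f = -(20/3)x^3 - 6x^2 - 6x
∇ f = -(20/3)x^3 + 4x^2 - (20/3)x + 8/3
(D + ∇) f = -(40/3)x^3 - 2x^2 - (38/3)x + 8/3
(-2(D + ∇)) f = (80/3)x^3 + 4x^2 + (76/3)x - 16/3
(4(-2(D + ∇))) f = (320/3)x^3 + 16x^2 + (304/3)x - 64/3


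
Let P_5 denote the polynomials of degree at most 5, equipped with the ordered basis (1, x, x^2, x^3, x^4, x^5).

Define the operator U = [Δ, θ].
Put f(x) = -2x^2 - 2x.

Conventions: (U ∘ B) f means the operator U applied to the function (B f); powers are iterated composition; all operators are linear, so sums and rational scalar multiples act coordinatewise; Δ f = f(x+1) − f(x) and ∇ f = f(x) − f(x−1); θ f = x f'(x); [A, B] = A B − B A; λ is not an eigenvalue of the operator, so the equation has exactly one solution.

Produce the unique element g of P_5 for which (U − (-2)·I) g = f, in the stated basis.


write g with unknown coordinates in the stated basis and equate coefficients in (U − (-2)·I) g = f
solving from the highest basis element down gives g = -x^2 + 1
check: U g = -2x - 2
so U g − (-2)·g = -2x^2 - 2x = f ✓

the result is g(x) = -x^2 + 1


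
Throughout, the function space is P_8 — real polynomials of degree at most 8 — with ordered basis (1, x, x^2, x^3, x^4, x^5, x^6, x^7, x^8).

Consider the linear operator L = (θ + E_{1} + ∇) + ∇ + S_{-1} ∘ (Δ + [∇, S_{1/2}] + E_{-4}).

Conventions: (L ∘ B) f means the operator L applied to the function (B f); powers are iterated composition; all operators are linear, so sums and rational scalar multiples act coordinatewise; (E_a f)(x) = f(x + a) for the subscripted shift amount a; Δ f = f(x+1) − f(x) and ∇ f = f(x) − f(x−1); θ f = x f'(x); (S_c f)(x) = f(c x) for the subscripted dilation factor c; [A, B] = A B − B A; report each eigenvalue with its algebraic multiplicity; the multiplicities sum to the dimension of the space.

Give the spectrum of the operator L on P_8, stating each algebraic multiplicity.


image of 1: 2
image of x: x - 1/2
image of x^2: 4x^2 + (25/2)x + 67/4
image of x^3: 3x^3 - (3/8)x^2 - (441/8)x - 487/8
image of x^4: 6x^4 + (97/4)x^3 + (777/8)x^2 + (1063/4)x + 4111/16
image of x^5: 5x^5 - (5/32)x^4 - (2895/16)x^3 - (9635/16)x^2 - (41355/32)x - 32671/32
image of x^6: 8x^6 + (1155/32)x^5 + (15405/64)x^4 + (21155/16)x^3 + (245985/64)x^2 + (197085/32)x + 262207/64
image of x^7: 7x^7 - (7/128)x^6 - (48447/128)x^5 - (269045/128)x^4 - (1156365/128)x^3 - (2742411/128)x^2 - (3672249/128)x - 2096767/128
image of x^8: 10x^8 + (1537/32)x^7 + (28693/64)x^6 + (118321/32)x^5 + (2294285/128)x^4 + (1838809/32)x^3 + (7340473/64)x^2 + (4194943/32)x + 16777471/256
the matrix is upper triangular; its diagonal is (2, 1, 4, 3, 6, 5, 8, 7, 10)
for a triangular matrix the eigenvalues are the diagonal entries, with algebraic multiplicity their repetition count

λ = 1 (multiplicity 1), λ = 2 (multiplicity 1), λ = 3 (multiplicity 1), λ = 4 (multiplicity 1), λ = 5 (multiplicity 1), λ = 6 (multiplicity 1), λ = 7 (multiplicity 1), λ = 8 (multiplicity 1), λ = 10 (multiplicity 1)


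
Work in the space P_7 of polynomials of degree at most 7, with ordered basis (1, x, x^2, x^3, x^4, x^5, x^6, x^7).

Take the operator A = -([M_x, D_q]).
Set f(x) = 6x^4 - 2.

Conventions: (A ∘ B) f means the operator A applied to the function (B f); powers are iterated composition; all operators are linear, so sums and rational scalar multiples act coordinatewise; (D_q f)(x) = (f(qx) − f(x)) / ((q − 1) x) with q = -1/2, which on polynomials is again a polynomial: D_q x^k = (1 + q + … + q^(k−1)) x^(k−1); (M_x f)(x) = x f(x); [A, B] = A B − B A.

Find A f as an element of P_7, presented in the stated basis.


D_q f = (15/4)x^3
M_x D_q f = (15/4)x^4
M_x f = 6x^5 - 2x
D_q M_x f = (33/8)x^4 - 2
[M_x, D_q] f = -(3/8)x^4 + 2
(-([M_x, D_q])) f = (3/8)x^4 - 2

the result is g(x) = (3/8)x^4 - 2


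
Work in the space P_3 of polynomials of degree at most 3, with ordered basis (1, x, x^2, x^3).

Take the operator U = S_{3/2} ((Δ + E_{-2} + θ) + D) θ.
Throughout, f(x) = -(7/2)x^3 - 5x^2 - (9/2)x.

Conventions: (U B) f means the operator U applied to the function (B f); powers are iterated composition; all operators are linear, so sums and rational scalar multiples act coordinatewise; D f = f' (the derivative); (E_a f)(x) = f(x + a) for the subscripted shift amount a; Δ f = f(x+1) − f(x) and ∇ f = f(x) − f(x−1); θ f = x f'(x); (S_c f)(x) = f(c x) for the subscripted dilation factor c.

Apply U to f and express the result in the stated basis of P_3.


the image equals g(x) = -(567/4)x^3 - (135/2)x^2 - (999/4)x + 47/2

θ f = -(21/2)x^3 - 10x^2 - (9/2)x
Δ θ f = -(63/2)x^2 - (103/2)x - 25
E_{-2} θ f = -(21/2)x^3 + 53x^2 - (181/2)x + 53
θ θ f = -(63/2)x^3 - 20x^2 - (9/2)x
(Δ + E_{-2} + θ) θ f = -42x^3 + (3/2)x^2 - (293/2)x + 28
D θ f = -(63/2)x^2 - 20x - 9/2
((Δ + E_{-2} + θ) + D) θ f = -42x^3 - 30x^2 - (333/2)x + 47/2
S_{3/2} ((Δ + E_{-2} + θ) + D) θ f = -(567/4)x^3 - (135/2)x^2 - (999/4)x + 47/2


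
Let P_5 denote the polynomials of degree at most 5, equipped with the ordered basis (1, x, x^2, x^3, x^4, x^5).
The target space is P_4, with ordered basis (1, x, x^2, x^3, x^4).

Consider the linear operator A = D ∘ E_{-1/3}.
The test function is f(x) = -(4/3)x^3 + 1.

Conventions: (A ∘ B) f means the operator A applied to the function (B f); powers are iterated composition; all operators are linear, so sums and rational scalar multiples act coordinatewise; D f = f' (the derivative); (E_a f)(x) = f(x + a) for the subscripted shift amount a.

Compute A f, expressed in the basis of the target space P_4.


E_{-1/3} f = -(4/3)x^3 + (4/3)x^2 - (4/9)x + 85/81
D E_{-1/3} f = -4x^2 + (8/3)x - 4/9

the image equals g(x) = -4x^2 + (8/3)x - 4/9


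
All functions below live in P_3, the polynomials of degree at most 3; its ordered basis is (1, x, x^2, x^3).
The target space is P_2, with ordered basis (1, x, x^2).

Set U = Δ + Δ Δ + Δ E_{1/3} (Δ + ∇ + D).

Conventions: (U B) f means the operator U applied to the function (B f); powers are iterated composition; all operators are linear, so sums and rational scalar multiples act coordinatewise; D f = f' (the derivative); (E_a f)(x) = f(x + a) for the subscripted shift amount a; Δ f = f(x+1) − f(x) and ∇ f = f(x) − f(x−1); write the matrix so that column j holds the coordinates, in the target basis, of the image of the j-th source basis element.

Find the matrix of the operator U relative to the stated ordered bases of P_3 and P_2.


image of 1: 0
image of x: 1
image of x^2: 2x + 9
image of x^3: 3x^2 + 27x + 22
each image's coordinates form column j of the matrix

the matrix is [[0, 1, 9, 22]; [0, 0, 2, 27]; [0, 0, 0, 3]] (rows listed top to bottom)


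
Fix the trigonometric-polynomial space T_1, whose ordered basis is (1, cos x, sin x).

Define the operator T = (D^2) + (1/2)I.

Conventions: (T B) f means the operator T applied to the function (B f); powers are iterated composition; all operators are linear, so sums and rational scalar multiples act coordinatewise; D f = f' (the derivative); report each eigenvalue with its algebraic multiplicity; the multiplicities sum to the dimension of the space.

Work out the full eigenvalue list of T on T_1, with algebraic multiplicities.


image of 1: 1/2
image of cos x: -(1/2)cos x
image of sin x: -(1/2)sin x
the matrix is diagonal; its diagonal is (1/2, -1/2, -1/2)
for a triangular matrix the eigenvalues are the diagonal entries, with algebraic multiplicity their repetition count

λ = -1/2 (multiplicity 2), λ = 1/2 (multiplicity 1)


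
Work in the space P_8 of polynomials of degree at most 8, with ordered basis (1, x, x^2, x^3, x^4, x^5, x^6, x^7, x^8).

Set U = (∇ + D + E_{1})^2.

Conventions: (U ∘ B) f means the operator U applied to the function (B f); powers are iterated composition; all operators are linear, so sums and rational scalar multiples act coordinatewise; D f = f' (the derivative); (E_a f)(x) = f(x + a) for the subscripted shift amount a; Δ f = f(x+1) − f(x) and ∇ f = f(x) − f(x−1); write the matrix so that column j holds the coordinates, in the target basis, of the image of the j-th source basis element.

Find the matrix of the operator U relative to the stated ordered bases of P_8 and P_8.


the matrix is [[1, 6, 18, 4, 48, 4, 152, 4, 544]; [0, 1, 12, 54, 16, 240, 24, 1064, 32]; [0, 0, 1, 18, 108, 40, 720, 84, 4256]; [0, 0, 0, 1, 24, 180, 80, 1680, 224]; [0, 0, 0, 0, 1, 30, 270, 140, 3360]; [0, 0, 0, 0, 0, 1, 36, 378, 224]; [0, 0, 0, 0, 0, 0, 1, 42, 504]; [0, 0, 0, 0, 0, 0, 0, 1, 48]; [0, 0, 0, 0, 0, 0, 0, 0, 1]] (rows listed top to bottom)

image of 1: 1
image of x: x + 6
image of x^2: x^2 + 12x + 18
image of x^3: x^3 + 18x^2 + 54x + 4
image of x^4: x^4 + 24x^3 + 108x^2 + 16x + 48
image of x^5: x^5 + 30x^4 + 180x^3 + 40x^2 + 240x + 4
image of x^6: x^6 + 36x^5 + 270x^4 + 80x^3 + 720x^2 + 24x + 152
image of x^7: x^7 + 42x^6 + 378x^5 + 140x^4 + 1680x^3 + 84x^2 + 1064x + 4
image of x^8: x^8 + 48x^7 + 504x^6 + 224x^5 + 3360x^4 + 224x^3 + 4256x^2 + 32x + 544
each image's coordinates form column j of the matrix


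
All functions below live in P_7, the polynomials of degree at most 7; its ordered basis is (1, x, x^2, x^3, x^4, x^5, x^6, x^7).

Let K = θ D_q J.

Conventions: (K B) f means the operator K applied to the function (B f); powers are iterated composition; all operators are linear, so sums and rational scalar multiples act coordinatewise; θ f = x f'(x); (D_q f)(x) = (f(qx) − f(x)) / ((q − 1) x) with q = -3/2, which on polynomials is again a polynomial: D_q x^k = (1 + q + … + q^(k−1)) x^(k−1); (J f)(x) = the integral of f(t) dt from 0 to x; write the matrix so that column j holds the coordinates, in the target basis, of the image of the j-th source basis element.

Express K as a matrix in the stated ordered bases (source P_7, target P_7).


image of 1: 0
image of x: -(1/4)x
image of x^2: (7/6)x^2
image of x^3: -(39/32)x^3
image of x^4: (11/4)x^4
image of x^5: -(665/192)x^5
image of x^6: (1389/224)x^6
image of x^7: -(8827/1024)x^7
each image's coordinates form column j of the matrix

the matrix is [[0, 0, 0, 0, 0, 0, 0, 0]; [0, -1/4, 0, 0, 0, 0, 0, 0]; [0, 0, 7/6, 0, 0, 0, 0, 0]; [0, 0, 0, -39/32, 0, 0, 0, 0]; [0, 0, 0, 0, 11/4, 0, 0, 0]; [0, 0, 0, 0, 0, -665/192, 0, 0]; [0, 0, 0, 0, 0, 0, 1389/224, 0]; [0, 0, 0, 0, 0, 0, 0, -8827/1024]] (rows listed top to bottom)


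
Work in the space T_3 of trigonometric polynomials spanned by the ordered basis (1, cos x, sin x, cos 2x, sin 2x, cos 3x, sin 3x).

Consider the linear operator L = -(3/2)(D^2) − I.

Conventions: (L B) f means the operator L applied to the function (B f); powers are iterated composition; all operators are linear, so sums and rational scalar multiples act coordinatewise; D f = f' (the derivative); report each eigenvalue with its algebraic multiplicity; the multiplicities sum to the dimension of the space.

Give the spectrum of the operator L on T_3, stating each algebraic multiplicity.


image of 1: -1
image of cos x: (1/2)cos x
image of sin x: (1/2)sin x
image of cos 2x: 5cos 2x
image of sin 2x: 5sin 2x
image of cos 3x: (25/2)cos 3x
image of sin 3x: (25/2)sin 3x
the matrix is diagonal; its diagonal is (-1, 1/2, 1/2, 5, 5, 25/2, 25/2)
for a triangular matrix the eigenvalues are the diagonal entries, with algebraic multiplicity their repetition count

λ = -1 (multiplicity 1), λ = 1/2 (multiplicity 2), λ = 5 (multiplicity 2), λ = 25/2 (multiplicity 2)


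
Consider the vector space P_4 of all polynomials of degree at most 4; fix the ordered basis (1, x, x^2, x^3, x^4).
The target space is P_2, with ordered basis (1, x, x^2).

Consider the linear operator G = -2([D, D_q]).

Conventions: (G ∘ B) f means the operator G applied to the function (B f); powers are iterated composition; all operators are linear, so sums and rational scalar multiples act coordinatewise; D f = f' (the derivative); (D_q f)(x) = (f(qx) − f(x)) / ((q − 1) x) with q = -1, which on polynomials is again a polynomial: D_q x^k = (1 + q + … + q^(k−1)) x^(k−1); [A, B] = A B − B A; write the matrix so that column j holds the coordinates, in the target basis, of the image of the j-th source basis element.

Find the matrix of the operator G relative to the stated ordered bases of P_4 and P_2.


the matrix is [[0, 0, 4, 0, 0]; [0, 0, 0, -4, 0]; [0, 0, 0, 0, 8]] (rows listed top to bottom)

image of 1: 0
image of x: 0
image of x^2: 4
image of x^3: -4x
image of x^4: 8x^2
each image's coordinates form column j of the matrix


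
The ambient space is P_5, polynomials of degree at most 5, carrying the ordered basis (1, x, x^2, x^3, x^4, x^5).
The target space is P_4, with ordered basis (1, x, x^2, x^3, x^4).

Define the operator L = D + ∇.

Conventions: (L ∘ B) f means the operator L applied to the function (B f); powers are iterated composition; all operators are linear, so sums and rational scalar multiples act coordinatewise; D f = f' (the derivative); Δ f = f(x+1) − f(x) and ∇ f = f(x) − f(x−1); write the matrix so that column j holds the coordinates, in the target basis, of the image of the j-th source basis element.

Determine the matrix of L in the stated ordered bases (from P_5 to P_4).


the matrix is [[0, 2, -1, 1, -1, 1]; [0, 0, 4, -3, 4, -5]; [0, 0, 0, 6, -6, 10]; [0, 0, 0, 0, 8, -10]; [0, 0, 0, 0, 0, 10]] (rows listed top to bottom)

image of 1: 0
image of x: 2
image of x^2: 4x - 1
image of x^3: 6x^2 - 3x + 1
image of x^4: 8x^3 - 6x^2 + 4x - 1
image of x^5: 10x^4 - 10x^3 + 10x^2 - 5x + 1
each image's coordinates form column j of the matrix


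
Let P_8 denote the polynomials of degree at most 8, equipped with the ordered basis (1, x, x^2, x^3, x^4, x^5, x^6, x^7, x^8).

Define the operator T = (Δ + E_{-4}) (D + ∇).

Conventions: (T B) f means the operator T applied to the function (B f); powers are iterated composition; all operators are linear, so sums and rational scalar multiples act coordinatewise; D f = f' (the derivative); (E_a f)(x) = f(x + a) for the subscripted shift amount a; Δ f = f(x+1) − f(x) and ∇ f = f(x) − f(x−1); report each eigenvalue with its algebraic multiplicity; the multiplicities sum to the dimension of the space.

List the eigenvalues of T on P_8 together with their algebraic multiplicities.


λ = 0 (multiplicity 9)

image of 1: 0
image of x: 2
image of x^2: 4x - 13
image of x^3: 6x^2 - 39x + 112
image of x^4: 8x^3 - 78x^2 + 448x - 619
image of x^5: 10x^4 - 130x^3 + 1120x^2 - 3095x + 3386
image of x^6: 12x^5 - 195x^4 + 2240x^3 - 9285x^2 + 20316x - 17665
image of x^7: 14x^6 - 273x^5 + 3920x^4 - 21665x^3 + 71106x^2 - 123655x + 90420
image of x^8: 16x^7 - 364x^6 + 6272x^5 - 43330x^4 + 189616x^3 - 494620x^2 + 723360x - 456151
the matrix is upper triangular; its diagonal is (0, 0, 0, 0, 0, 0, 0, 0, 0)
for a triangular matrix the eigenvalues are the diagonal entries, with algebraic multiplicity their repetition count


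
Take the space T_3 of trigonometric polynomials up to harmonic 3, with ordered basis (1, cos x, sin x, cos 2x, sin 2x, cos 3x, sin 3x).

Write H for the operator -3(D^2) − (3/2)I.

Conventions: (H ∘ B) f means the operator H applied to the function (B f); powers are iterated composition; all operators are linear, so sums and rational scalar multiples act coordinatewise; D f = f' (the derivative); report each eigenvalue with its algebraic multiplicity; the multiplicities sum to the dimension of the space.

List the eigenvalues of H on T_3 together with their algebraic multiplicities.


image of 1: -3/2
image of cos x: (3/2)cos x
image of sin x: (3/2)sin x
image of cos 2x: (21/2)cos 2x
image of sin 2x: (21/2)sin 2x
image of cos 3x: (51/2)cos 3x
image of sin 3x: (51/2)sin 3x
the matrix is diagonal; its diagonal is (-3/2, 3/2, 3/2, 21/2, 21/2, 51/2, 51/2)
for a triangular matrix the eigenvalues are the diagonal entries, with algebraic multiplicity their repetition count

λ = -3/2 (multiplicity 1), λ = 3/2 (multiplicity 2), λ = 21/2 (multiplicity 2), λ = 51/2 (multiplicity 2)


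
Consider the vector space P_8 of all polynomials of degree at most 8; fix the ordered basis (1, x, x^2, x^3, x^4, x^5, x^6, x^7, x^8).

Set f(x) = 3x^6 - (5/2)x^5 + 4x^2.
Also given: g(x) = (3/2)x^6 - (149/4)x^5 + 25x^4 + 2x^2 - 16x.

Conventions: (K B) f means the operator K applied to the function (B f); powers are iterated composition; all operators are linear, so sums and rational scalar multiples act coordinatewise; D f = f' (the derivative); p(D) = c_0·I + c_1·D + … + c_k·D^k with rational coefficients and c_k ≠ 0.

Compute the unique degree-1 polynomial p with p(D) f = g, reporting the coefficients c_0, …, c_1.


D^0 f = 3x^6 - (5/2)x^5 + 4x^2
D^1 f = 18x^5 - (25/2)x^4 + 8x
matching coefficients of g against c_0 f + c_1 Df + … from the top degree down determines the c_i
solution: c_0 = 1/2, c_1 = -2

p(D) = (1/2)·I − 2·D, i.e. c_0 = 1/2, c_1 = -2


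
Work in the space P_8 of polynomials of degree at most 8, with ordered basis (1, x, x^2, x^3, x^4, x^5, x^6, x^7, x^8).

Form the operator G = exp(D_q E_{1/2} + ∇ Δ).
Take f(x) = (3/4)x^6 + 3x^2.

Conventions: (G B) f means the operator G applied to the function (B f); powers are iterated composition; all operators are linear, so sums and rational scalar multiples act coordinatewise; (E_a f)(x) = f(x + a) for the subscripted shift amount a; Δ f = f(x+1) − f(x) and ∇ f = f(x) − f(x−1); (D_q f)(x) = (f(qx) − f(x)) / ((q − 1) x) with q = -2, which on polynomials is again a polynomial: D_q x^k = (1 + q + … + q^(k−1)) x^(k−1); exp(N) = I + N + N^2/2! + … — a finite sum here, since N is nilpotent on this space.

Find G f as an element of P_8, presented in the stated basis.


order-1 term: -(63/4)x^5 + (189/4)x^4 - (225/16)x^3 + (225/8)x^2 - (237/64)x + 681/64
order-2 term: -(693/8)x^4 - (2835/16)x^3 + (11043/32)x^2 - (9603/64)x + 11733/128
order-3 term: (1155/8)x^3 - (11151/16)x^2 - (675/2)x + 5715/32
order-4 term: (3465/32)x^2 + (10773/32)x - 74241/128
order-5 term: -(693/32)x + 1323/10
order-6 term: -231/64
the series for exp(D_q E_{1/2} + ∇ Δ) f terminates at order 6
exp(D_q E_{1/2} + ∇ Δ) f = (3/4)x^6 - (63/4)x^5 - (315/8)x^4 - (375/8)x^3 - (3399/16)x^2 - (705/4)x - 27267/160

the result is g(x) = (3/4)x^6 - (63/4)x^5 - (315/8)x^4 - (375/8)x^3 - (3399/16)x^2 - (705/4)x - 27267/160


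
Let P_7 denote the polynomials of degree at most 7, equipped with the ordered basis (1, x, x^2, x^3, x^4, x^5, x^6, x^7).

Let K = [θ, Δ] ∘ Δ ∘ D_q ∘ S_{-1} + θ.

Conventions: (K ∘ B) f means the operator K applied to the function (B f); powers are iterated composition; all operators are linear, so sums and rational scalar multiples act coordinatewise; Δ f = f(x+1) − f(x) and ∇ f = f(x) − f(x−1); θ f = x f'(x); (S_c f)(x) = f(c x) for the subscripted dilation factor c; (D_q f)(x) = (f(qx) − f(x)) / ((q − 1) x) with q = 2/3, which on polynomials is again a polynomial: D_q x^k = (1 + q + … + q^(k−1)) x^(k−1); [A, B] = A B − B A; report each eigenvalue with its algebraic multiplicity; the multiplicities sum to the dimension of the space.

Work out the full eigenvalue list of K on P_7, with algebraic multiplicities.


image of 1: 0
image of x: x
image of x^2: 2x^2
image of x^3: 3x^3 + 38/9
image of x^4: 4x^4 - (130/9)x - 65/3
image of x^5: 5x^5 + (844/27)x^2 + (844/9)x + 5908/81
image of x^6: 6x^6 - (13300/243)x^3 - (6650/27)x^2 - (93100/243)x - 16625/81
image of x^7: 7x^7 + (20590/243)x^4 + (41180/81)x^3 + (288260/243)x^2 + (102950/81)x + 127658/243
the matrix is upper triangular; its diagonal is (0, 1, 2, 3, 4, 5, 6, 7)
for a triangular matrix the eigenvalues are the diagonal entries, with algebraic multiplicity their repetition count

λ = 0 (multiplicity 1), λ = 1 (multiplicity 1), λ = 2 (multiplicity 1), λ = 3 (multiplicity 1), λ = 4 (multiplicity 1), λ = 5 (multiplicity 1), λ = 6 (multiplicity 1), λ = 7 (multiplicity 1)


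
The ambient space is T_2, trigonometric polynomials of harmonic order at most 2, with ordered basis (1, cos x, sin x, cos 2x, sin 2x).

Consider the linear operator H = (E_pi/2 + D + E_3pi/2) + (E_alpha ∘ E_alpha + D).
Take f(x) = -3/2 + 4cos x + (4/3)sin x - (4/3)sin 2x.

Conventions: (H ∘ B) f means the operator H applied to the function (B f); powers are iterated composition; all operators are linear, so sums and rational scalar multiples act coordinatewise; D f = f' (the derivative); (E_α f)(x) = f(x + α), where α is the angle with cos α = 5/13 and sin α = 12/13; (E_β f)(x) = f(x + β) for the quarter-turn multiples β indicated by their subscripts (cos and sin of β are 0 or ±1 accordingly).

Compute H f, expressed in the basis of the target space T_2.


g(x) = -9/2 + (404/507)cos x - (5972/507)sin x - (342736/85683)cos 2x + (229444/85683)sin 2x

E_pi/2 f = -3/2 + (4/3)cos x - 4sin x + (4/3)sin 2x
D f = (4/3)cos x - 4sin x - (8/3)cos 2x
E_3pi/2 f = -3/2 - (4/3)cos x + 4sin x + (4/3)sin 2x
(E_pi/2 + D + E_3pi/2) f = -3 + (4/3)cos x - 4sin x - (8/3)cos 2x + (8/3)sin 2x
E_alpha f = -3/2 + (36/13)cos x - (124/39)sin x - (160/169)cos 2x + (476/507)sin 2x
E_alpha E_alpha f = -3/2 - (316/169)cos x - (1916/507)sin x + (38080/28561)cos 2x + (956/85683)sin 2x
D f = (4/3)cos x - 4sin x - (8/3)cos 2x
(E_alpha ∘ E_alpha + D) f = -3/2 - (272/507)cos x - (3944/507)sin x - (114248/85683)cos 2x + (956/85683)sin 2x
((E_pi/2 + D + E_3pi/2) + (E_alpha ∘ E_alpha + D)) f = -9/2 + (404/507)cos x - (5972/507)sin x - (342736/85683)cos 2x + (229444/85683)sin 2x


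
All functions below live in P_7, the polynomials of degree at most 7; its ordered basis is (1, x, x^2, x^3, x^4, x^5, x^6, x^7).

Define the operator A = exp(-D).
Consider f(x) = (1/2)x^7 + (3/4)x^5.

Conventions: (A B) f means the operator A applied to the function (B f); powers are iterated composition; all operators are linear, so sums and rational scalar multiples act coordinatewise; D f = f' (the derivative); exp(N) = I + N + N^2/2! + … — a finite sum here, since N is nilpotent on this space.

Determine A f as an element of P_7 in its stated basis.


order-1 term: -(7/2)x^6 - (15/4)x^4
order-2 term: (21/2)x^5 + (15/2)x^3
order-3 term: -(35/2)x^4 - (15/2)x^2
order-4 term: (35/2)x^3 + (15/4)x
order-5 term: -(21/2)x^2 - 3/4
order-6 term: (7/2)x
order-7 term: -1/2
the series for exp(-D) f terminates at order 7
exp(-D) f = (1/2)x^7 - (7/2)x^6 + (45/4)x^5 - (85/4)x^4 + 25x^3 - 18x^2 + (29/4)x - 5/4

the image equals g(x) = (1/2)x^7 - (7/2)x^6 + (45/4)x^5 - (85/4)x^4 + 25x^3 - 18x^2 + (29/4)x - 5/4


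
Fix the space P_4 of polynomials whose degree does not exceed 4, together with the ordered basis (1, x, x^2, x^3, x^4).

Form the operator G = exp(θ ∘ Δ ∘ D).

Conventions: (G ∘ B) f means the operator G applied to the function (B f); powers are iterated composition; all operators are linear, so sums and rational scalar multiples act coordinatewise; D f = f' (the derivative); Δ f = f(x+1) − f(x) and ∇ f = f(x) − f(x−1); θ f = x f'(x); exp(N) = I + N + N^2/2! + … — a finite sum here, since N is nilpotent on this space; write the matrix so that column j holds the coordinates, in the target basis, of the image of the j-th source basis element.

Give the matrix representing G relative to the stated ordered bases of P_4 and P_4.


image of 1: 1
image of x: x
image of x^2: x^2
image of x^3: x^3 + 6x
image of x^4: x^4 + 24x^2 + 12x
each image's coordinates form column j of the matrix

the matrix is [[1, 0, 0, 0, 0]; [0, 1, 0, 6, 12]; [0, 0, 1, 0, 24]; [0, 0, 0, 1, 0]; [0, 0, 0, 0, 1]] (rows listed top to bottom)


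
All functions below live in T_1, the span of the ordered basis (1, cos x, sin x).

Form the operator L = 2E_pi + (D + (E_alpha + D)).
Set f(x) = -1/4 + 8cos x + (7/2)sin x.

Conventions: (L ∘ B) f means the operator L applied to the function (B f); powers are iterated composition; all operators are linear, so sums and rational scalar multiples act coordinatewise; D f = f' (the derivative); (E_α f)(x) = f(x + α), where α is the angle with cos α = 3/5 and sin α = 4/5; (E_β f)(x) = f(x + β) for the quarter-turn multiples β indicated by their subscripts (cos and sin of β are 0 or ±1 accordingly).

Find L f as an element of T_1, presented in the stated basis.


E_pi f = -1/4 - 8cos x - (7/2)sin x
(2E_pi) f = -1/2 - 16cos x - 7sin x
D f = (7/2)cos x - 8sin x
E_alpha f = -1/4 + (38/5)cos x - (43/10)sin x
D f = (7/2)cos x - 8sin x
(E_alpha + D) f = -1/4 + (111/10)cos x - (123/10)sin x
(D + (E_alpha + D)) f = -1/4 + (73/5)cos x - (203/10)sin x
(2E_pi + (D + (E_alpha + D))) f = -3/4 - (7/5)cos x - (273/10)sin x

g(x) = -3/4 - (7/5)cos x - (273/10)sin x


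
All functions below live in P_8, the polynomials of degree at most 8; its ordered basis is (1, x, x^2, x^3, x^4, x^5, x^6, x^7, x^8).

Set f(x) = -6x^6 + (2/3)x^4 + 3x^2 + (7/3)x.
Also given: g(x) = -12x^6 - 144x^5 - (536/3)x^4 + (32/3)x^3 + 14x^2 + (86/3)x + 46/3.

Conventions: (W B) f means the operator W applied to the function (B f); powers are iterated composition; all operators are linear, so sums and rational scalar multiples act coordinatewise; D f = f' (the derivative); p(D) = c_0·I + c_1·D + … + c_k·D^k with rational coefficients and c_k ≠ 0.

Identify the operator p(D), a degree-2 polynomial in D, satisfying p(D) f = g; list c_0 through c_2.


D^0 f = -6x^6 + (2/3)x^4 + 3x^2 + (7/3)x
D^1 f = -36x^5 + (8/3)x^3 + 6x + 7/3
D^2 f = -180x^4 + 8x^2 + 6
matching coefficients of g against c_0 f + c_1 Df + … from the top degree down determines the c_i
solution: c_0 = 2, c_1 = 4, c_2 = 1

p(D) = 2·I + 4·D + D^2, i.e. c_0 = 2, c_1 = 4, c_2 = 1


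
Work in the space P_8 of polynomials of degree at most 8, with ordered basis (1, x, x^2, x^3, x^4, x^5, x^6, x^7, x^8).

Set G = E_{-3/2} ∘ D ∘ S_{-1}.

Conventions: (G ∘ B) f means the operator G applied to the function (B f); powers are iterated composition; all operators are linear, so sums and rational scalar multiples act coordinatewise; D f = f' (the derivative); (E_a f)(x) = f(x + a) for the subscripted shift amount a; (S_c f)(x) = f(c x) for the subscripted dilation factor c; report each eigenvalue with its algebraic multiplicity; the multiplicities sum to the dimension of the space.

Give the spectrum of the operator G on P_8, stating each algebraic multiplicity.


image of 1: 0
image of x: -1
image of x^2: 2x - 3
image of x^3: -3x^2 + 9x - 27/4
image of x^4: 4x^3 - 18x^2 + 27x - 27/2
image of x^5: -5x^4 + 30x^3 - (135/2)x^2 + (135/2)x - 405/16
image of x^6: 6x^5 - 45x^4 + 135x^3 - (405/2)x^2 + (1215/8)x - 729/16
image of x^7: -7x^6 + 63x^5 - (945/4)x^4 + (945/2)x^3 - (8505/16)x^2 + (5103/16)x - 5103/64
image of x^8: 8x^7 - 84x^6 + 378x^5 - 945x^4 + (2835/2)x^3 - (5103/4)x^2 + (5103/8)x - 2187/16
the matrix is upper triangular; its diagonal is (0, 0, 0, 0, 0, 0, 0, 0, 0)
for a triangular matrix the eigenvalues are the diagonal entries, with algebraic multiplicity their repetition count

λ = 0 (multiplicity 9)


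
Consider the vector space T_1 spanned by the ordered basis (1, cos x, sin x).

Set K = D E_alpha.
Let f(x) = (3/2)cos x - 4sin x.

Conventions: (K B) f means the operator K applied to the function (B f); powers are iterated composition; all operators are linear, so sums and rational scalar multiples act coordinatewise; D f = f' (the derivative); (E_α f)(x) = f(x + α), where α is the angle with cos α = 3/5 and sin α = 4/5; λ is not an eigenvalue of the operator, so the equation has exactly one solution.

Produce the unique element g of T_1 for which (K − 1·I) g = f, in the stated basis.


write g with unknown coordinates in the stated basis and equate coefficients in (K − 1·I) g = f
solving from the highest basis element down gives g = -(1/12)cos x + (9/4)sin x
check: K g = (17/12)cos x - (7/4)sin x
so K g − 1·g = (3/2)cos x - 4sin x = f ✓

g(x) = -(1/12)cos x + (9/4)sin x


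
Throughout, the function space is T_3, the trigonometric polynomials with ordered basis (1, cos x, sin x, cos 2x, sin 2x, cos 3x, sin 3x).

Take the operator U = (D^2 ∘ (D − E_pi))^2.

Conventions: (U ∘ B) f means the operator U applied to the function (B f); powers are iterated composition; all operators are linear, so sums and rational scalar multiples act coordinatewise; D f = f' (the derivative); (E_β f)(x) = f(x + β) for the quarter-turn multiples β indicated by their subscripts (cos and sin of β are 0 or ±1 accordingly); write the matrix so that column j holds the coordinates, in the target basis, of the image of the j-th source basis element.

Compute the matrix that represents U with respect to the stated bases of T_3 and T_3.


image of 1: 0
image of cos x: -2sin x
image of sin x: 2cos x
image of cos 2x: -48cos 2x + 64sin 2x
image of sin 2x: -64cos 2x - 48sin 2x
image of cos 3x: -648cos 3x - 486sin 3x
image of sin 3x: 486cos 3x - 648sin 3x
each image's coordinates form column j of the matrix

the matrix is [[0, 0, 0, 0, 0, 0, 0]; [0, 0, 2, 0, 0, 0, 0]; [0, -2, 0, 0, 0, 0, 0]; [0, 0, 0, -48, -64, 0, 0]; [0, 0, 0, 64, -48, 0, 0]; [0, 0, 0, 0, 0, -648, 486]; [0, 0, 0, 0, 0, -486, -648]] (rows listed top to bottom)
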